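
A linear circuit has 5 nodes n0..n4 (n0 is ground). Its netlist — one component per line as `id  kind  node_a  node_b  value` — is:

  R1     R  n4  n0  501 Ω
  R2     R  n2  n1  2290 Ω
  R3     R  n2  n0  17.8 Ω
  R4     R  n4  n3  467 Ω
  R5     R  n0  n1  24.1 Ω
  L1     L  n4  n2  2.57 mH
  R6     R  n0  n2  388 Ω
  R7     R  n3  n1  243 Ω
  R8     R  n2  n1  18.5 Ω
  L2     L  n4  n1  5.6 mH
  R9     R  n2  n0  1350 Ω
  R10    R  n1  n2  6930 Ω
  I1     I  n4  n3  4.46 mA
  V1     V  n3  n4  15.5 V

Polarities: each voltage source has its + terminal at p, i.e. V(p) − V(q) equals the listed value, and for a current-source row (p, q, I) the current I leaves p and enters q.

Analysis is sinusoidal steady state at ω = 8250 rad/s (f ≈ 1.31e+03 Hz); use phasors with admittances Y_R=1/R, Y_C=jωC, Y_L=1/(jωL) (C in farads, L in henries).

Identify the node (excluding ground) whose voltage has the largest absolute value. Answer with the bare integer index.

3

Apply KCL at each of the 4 non-ground nodes and solve the resulting linear system.
Node n1: branches {R2, R5, R7, R8, L2, R10} → V_1 = 0.3119+0.05451j
Node n2: branches {R2, R3, L1, R6, R8, R9, R10} → V_2 = -0.2131-0.008312j
Node n3: branches {R4, R7, I1, V1} → V_3 = 15.37-0.8854j
Node n4: branches {R1, R4, L1, L2, I1, V1} → V_4 = -0.1299-0.8854j
Source currents: i(V1)=-0.09070+0.003868j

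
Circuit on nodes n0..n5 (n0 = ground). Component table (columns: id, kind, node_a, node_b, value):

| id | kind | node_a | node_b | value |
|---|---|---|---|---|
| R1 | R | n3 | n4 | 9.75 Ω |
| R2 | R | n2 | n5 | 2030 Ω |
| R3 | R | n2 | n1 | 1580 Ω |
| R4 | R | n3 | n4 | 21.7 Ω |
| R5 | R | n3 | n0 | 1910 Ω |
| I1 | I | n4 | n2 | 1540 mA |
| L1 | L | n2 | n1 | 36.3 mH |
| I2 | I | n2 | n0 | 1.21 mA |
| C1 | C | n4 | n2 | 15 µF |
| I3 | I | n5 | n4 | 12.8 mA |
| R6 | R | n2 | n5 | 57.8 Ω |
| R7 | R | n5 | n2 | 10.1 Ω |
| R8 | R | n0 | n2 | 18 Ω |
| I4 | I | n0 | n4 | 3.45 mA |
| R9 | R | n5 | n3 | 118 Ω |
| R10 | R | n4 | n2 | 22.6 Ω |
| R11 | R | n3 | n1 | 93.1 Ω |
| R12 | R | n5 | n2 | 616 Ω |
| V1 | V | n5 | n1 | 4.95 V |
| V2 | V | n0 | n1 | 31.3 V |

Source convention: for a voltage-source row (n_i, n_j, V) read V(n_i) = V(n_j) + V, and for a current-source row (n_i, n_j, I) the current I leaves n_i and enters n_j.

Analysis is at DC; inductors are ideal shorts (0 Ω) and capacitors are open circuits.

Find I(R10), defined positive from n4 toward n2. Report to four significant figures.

-1.056 A

Element admittances at DC:
  Y(R1) = 0.1026 S between n3,n4
  Y(R2) = 0.0004926 S between n2,n5
  Y(R3) = 0.0006329 S between n2,n1
  Y(R4) = 0.04608 S between n3,n4
  Y(R5) = 0.0005236 S between n3,n0
  I1: injects 1.54 A into n2 (from n4)
  L1: short n2↔n1 (DC inductor)
  I2: injects 0.00121 A into n0 (from n2)
  Y(C1) = 0.000 S between n4,n2
  I3: injects 0.0128 A into n4 (from n5)
  Y(R6) = 0.01730 S between n2,n5
  Y(R7) = 0.09901 S between n5,n2
  Y(R8) = 0.05556 S between n0,n2
  I4: injects 0.00345 A into n4 (from n0)
  Y(R9) = 0.008475 S between n5,n3
  Y(R10) = 0.04425 S between n4,n2
  Y(R11) = 0.01074 S between n3,n1
  Y(R12) = 0.001623 S between n5,n2
  V1: constraint V(n5)−V(n1) = 4.95
  V2: constraint V(n0)−V(n1) = 31.3
Assemble and solve the 8×8 MNA system:
  V(n1)=-31.30  V(n2)=-31.30  V(n3)=-52.03  V(n4)=-55.17  V(n5)=-26.35
  i(L1)=2.808  i(V1)=-0.8166  i(V2)=-1.768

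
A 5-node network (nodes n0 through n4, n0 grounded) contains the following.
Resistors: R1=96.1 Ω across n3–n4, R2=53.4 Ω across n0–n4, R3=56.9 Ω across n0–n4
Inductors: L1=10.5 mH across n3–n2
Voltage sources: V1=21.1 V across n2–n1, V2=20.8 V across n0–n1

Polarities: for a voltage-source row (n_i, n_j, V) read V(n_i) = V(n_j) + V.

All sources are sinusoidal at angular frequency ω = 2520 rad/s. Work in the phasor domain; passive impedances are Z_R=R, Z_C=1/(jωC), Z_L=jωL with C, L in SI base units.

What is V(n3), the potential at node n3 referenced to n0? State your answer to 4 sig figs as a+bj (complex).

MNA unknowns: 4 node voltages V₁..V_4 plus 2 source currents (V1, V2)
R1: Y=0.01041+0.000j on G[3,4]
R2: Y=0.01873+0.000j on G[0,4]
R3: Y=0.01757+0.000j on G[0,4]
L1: Y=0.000-0.03779j on G[3,2]
V1: row V2−V1=21.1, i_V1 at 2,1
V2: row V0−V1=20.8, i_V2 at 0,1
solve → V1=-20.80+0.000j, V2=0.3000+0.000j, V3=0.2869-0.06139j, V4=0.06391-0.01368j
aux → i_V1=-0.002320+0.0004965j, i_V2=0.002320-0.0004965j

0.2869-0.06139j V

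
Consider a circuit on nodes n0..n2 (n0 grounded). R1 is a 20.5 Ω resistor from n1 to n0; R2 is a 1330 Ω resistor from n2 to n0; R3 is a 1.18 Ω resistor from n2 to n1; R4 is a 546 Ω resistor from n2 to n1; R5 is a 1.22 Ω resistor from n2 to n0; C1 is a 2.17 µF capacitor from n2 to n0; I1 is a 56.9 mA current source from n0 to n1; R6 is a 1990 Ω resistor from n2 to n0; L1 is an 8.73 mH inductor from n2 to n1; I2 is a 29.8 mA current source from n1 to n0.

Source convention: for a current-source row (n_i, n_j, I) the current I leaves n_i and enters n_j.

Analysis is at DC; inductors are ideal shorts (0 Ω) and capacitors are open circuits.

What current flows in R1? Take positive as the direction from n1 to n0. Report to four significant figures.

0.001520 A

MNA unknowns: 2 node voltages V₁..V_2 plus 1 source current (L1)
R1: Y=0.04878 on G[1,0]
R2: Y=0.0007519 on G[2,0]
R3: Y=0.8475 on G[2,1]
R4: Y=0.001832 on G[2,1]
R5: Y=0.8197 on G[2,0]
C1: Y=0.000 on G[2,0]
I1: z[0]−=0.0569, z[1]+=0.0569
R6: Y=0.0005025 on G[2,0]
L1: row V2−V1=0, i_L1 at 2,1
I2: z[1]−=0.0298, z[0]+=0.0298
solve → V1=0.03116, V2=0.03116
aux → i_L1=-0.02558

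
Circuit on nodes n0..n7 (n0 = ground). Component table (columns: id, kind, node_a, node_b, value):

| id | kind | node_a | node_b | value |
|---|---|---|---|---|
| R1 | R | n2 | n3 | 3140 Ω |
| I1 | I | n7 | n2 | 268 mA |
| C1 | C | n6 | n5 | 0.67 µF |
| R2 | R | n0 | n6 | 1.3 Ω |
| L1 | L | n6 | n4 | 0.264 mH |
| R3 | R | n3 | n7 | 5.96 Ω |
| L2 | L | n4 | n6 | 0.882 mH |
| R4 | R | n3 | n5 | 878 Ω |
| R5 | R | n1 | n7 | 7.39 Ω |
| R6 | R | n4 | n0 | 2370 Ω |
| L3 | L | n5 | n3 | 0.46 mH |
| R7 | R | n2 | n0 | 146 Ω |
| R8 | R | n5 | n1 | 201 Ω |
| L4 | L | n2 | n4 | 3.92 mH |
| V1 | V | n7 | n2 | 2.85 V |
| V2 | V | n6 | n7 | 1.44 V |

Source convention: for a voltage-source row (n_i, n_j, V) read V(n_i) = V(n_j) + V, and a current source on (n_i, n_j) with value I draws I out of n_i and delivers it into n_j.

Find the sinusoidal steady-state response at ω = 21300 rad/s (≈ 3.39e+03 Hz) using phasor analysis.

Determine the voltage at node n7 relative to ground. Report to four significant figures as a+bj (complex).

Apply KCL at each of the 7 non-ground nodes and solve the resulting linear system.
Node n1: branches {R5, R8} → V_1 = -1.409+0.006065j
Node n2: branches {R1, I1, R7, L4, V1} → V_2 = -4.252-1.636e-07j
Node n3: branches {R1, R3, R4, L3} → V_3 = -1.387+0.1349j
Node n4: branches {L1, L2, R6, L4} → V_4 = -0.1734+0.0003010j
Node n5: branches {C1, R4, L3, R8} → V_5 = -1.609+0.1710j
Node n6: branches {C1, R2, L1, L2, V2} → V_6 = 0.03796-1.636e-07j
Node n7: branches {I1, R3, R5, V1, V2} → V_7 = -1.402-1.636e-07j
Source currents: i(V1)=-0.2980+0.04880j, i(V2)=-0.03157+0.02535j

-1.402-1.636e-07j V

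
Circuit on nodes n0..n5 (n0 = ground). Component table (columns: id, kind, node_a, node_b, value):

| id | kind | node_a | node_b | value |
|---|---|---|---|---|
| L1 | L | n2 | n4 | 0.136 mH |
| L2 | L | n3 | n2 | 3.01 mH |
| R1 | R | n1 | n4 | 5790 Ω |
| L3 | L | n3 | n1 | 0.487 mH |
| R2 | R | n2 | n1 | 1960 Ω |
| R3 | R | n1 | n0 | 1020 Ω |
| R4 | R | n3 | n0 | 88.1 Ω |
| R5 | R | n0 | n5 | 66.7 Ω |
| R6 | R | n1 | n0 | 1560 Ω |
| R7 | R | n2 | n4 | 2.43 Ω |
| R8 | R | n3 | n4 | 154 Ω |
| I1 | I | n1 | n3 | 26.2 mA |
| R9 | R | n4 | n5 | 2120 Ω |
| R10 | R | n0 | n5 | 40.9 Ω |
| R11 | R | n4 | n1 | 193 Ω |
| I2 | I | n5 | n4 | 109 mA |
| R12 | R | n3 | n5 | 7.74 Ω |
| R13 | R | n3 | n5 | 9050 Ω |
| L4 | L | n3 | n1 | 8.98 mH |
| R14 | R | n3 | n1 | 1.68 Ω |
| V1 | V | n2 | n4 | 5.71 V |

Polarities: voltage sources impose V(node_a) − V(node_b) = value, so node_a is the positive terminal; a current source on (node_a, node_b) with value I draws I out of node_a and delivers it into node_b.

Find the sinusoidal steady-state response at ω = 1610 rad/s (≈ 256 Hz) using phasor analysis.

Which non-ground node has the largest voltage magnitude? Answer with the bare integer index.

Apply KCL at each of the 5 non-ground nodes and solve the resulting linear system.
Node n1: branches {R1, L3, R2, R3, R6, I1, R11, L4, R14} → V_1 = 0.5838-0.03507j
Node n2: branches {L1, L2, R2, R7, V1} → V_2 = 0.6575+0.8624j
Node n3: branches {L2, L3, R4, R8, I1, R12, R13, L4, R14} → V_3 = 0.6029-0.0009146j
Node n4: branches {L1, R1, R7, R8, R9, R11, I2, V1} → V_4 = -5.052+0.8624j
Node n5: branches {R5, R9, R10, I2, R12, R13} → V_5 = -0.1975+0.001705j
Source currents: i(V1)=-2.528+26.09j

4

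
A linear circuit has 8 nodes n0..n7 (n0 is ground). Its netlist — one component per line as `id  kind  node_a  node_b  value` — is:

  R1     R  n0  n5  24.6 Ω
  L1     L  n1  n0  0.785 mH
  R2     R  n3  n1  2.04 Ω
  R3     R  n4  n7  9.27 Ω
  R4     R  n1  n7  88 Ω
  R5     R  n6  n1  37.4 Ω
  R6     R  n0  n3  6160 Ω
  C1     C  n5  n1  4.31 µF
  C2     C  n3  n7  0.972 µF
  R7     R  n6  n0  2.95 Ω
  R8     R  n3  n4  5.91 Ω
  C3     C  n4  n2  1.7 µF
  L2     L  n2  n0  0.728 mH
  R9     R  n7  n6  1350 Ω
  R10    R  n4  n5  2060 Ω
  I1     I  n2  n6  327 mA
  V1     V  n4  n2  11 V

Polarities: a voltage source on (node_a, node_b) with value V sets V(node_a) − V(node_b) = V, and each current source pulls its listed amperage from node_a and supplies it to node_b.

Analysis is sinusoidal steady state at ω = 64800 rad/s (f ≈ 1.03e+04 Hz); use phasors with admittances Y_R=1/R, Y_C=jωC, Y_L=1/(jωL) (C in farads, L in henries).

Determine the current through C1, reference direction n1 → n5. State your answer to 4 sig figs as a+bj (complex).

Apply KCL at each of the 7 non-ground nodes and solve the resulting linear system.
Node n1: branches {L1, R2, R4, R5, C1} → V_1 = -1.450-4.810j
Node n2: branches {C3, L2, I1, V1} → V_2 = -13.92-6.592j
Node n3: branches {R2, R6, C2, R8} → V_3 = -1.789-5.378j
Node n4: branches {R3, R8, C3, R10, V1} → V_4 = -2.917-6.592j
Node n5: branches {R1, C1, R10} → V_5 = -0.7380-4.913j
Node n6: branches {R5, R7, R9, I1} → V_6 = 0.7805-0.3626j
Node n7: branches {R3, R4, C2, R9} → V_7 = -2.961-5.769j
Source currents: i(V1)=0.1873-0.9167j

-0.02894-0.1989j A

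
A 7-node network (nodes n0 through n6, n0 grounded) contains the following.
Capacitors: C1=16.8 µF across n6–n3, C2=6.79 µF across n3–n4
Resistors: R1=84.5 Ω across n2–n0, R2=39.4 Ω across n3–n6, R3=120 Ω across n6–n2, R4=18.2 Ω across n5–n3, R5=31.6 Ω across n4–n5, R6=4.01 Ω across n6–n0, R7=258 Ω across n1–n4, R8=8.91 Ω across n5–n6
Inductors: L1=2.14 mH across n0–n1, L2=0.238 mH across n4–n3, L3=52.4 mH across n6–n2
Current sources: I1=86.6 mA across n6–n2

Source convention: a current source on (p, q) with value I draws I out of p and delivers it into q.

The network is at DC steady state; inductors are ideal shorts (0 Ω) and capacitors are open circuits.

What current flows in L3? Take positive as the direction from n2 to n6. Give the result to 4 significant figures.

0.08660 A

Apply KCL at each of the 6 non-ground nodes and solve the resulting linear system.
Node n1: branches {L1, R7} → V_1 = 0.000
Node n2: branches {R1, R3, L3, I1} → V_2 = 0.000
Node n3: branches {C1, R2, R4, L2, C2} → V_3 = 0.000
Node n4: branches {L2, R5, R7, C2} → V_4 = 0.000
Node n5: branches {R4, R5, R8} → V_5 = 0.000
Node n6: branches {C1, R2, R3, L3, R6, R8, I1} → V_6 = 0.000
Source currents: i(L1)=0.000, i(L2)=0.000, i(L3)=-0.08660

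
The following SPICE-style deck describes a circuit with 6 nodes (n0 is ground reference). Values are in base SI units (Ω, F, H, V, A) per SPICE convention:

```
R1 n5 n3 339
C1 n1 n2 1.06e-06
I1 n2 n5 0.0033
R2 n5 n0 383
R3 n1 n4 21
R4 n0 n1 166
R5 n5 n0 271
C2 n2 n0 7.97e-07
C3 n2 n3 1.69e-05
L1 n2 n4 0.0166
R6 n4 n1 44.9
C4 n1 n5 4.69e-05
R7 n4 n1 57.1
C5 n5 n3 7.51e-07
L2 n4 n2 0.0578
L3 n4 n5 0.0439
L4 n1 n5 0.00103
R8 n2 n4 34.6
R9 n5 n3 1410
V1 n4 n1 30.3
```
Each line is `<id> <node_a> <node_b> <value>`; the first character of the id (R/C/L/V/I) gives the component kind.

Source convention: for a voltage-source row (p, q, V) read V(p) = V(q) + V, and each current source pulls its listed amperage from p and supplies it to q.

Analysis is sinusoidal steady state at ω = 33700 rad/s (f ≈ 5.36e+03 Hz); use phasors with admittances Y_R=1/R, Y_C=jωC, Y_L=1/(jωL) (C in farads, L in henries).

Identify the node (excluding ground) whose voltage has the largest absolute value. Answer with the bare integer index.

Apply KCL at each of the 5 non-ground nodes and solve the resulting linear system.
Node n1: branches {C1, R3, R4, R6, C4, R7, L4, V1} → V_1 = -8.584+6.221j
Node n2: branches {C1, I1, C2, C3, L1, L2, R8} → V_2 = -2.807-3.932j
Node n3: branches {R1, C3, C5, R9} → V_3 = -2.993-3.474j
Node n4: branches {R3, L1, R6, R7, L2, L3, R8, V1} → V_4 = 21.72+6.221j
Node n5: branches {R1, I1, R2, R5, C4, C5, L3, L4, R9} → V_5 = -8.553+6.016j
Source currents: i(V1)=-3.381-0.2165j

4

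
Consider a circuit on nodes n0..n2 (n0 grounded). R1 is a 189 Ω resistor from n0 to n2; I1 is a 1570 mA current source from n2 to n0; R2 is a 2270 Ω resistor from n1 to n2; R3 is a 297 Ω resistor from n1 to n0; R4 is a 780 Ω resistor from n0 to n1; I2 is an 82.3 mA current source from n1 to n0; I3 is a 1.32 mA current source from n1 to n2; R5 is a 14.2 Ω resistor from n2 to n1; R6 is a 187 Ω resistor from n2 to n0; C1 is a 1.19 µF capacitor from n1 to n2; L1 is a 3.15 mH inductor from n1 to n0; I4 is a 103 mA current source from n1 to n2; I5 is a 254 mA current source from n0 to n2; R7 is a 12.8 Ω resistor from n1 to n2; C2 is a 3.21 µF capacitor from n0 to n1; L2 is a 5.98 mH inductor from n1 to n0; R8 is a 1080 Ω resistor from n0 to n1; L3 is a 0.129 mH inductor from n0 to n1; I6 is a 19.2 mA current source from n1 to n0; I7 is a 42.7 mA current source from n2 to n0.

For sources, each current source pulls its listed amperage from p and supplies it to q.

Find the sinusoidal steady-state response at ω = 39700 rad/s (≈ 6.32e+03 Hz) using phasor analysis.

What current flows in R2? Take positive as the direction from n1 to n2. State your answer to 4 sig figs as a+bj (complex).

0.002969-0.001370j A

Apply KCL at each of the 2 non-ground nodes and solve the resulting linear system.
Node n1: branches {R2, R3, R4, I2, I3, R5, C1, L1, I4, R7, C2, L2, R8, L3, I6} → V_1 = -2.979-16.75j
Node n2: branches {R1, I1, R2, I3, R5, R6, C1, I4, I5, R7, I7} → V_2 = -9.718-13.63j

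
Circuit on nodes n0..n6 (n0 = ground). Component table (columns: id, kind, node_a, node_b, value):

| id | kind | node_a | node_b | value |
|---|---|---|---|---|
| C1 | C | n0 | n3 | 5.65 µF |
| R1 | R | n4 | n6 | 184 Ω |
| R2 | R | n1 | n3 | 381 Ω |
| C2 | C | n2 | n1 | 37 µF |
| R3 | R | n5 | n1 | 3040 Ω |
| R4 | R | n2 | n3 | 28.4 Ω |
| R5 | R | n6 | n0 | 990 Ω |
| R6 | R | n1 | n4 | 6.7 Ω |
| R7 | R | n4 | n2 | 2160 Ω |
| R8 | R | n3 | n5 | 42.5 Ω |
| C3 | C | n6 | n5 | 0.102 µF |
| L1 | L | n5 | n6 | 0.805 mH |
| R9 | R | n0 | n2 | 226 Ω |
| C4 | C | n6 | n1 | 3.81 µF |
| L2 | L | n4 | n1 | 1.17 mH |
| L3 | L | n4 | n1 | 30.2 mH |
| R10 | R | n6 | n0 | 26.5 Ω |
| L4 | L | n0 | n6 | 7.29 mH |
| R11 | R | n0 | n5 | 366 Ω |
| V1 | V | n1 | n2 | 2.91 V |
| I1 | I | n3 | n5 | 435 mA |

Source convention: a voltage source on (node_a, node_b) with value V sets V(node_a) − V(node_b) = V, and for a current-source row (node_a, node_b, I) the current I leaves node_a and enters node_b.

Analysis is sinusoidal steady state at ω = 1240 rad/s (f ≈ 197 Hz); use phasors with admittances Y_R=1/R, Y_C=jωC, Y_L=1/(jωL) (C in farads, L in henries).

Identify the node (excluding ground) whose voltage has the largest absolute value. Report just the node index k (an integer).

3

Apply KCL at each of the 6 non-ground nodes and solve the resulting linear system.
Node n1: branches {R2, C2, R3, R6, C4, L2, L3, V1} → V_1 = -7.587+4.434j
Node n2: branches {C2, R4, R7, R9, V1} → V_2 = -10.50+4.434j
Node n3: branches {C1, R2, R4, R8, I1} → V_3 = -13.07+4.599j
Node n4: branches {R1, R6, R7, L2, L3} → V_4 = -7.550+4.479j
Node n5: branches {R3, R8, C3, L1, R11, I1} → V_5 = -0.4165+0.9738j
Node n6: branches {R1, R5, C3, L1, C4, R10, L4} → V_6 = -0.3329+0.8380j
Source currents: i(V1)=0.04281-0.1197j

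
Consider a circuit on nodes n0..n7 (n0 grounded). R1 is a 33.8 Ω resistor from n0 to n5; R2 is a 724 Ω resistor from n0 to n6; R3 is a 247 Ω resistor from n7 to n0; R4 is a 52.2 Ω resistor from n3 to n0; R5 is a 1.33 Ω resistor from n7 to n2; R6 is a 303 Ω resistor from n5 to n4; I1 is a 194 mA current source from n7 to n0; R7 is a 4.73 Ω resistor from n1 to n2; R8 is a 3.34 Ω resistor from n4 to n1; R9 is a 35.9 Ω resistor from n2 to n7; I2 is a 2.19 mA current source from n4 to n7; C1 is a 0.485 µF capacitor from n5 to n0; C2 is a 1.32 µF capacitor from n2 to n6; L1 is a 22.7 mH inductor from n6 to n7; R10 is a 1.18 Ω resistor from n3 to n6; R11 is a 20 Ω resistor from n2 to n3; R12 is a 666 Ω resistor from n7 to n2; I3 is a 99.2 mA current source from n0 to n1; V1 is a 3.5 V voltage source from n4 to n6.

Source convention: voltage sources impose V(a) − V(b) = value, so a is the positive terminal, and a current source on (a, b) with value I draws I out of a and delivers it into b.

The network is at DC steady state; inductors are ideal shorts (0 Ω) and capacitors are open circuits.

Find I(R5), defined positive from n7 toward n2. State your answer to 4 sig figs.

Apply KCL at each of the 7 non-ground nodes and solve the resulting linear system.
Node n1: branches {R7, R8, I3} → V_1 = -1.439
Node n2: branches {R5, R7, R9, C2, R11, R12} → V_2 = -3.390
Node n3: branches {R4, R10, R11} → V_3 = -3.784
Node n4: branches {R6, R8, I2, V1} → V_4 = -0.3930
Node n5: branches {R1, R6, C1} → V_5 = -0.03944
Node n6: branches {R2, C2, L1, R10, V1} → V_6 = -3.893
Node n7: branches {R3, R5, I1, R9, I2, L1, R12} → V_7 = -3.893
Source currents: i(L1)=-0.2167, i(V1)=-0.3143

-0.3780 A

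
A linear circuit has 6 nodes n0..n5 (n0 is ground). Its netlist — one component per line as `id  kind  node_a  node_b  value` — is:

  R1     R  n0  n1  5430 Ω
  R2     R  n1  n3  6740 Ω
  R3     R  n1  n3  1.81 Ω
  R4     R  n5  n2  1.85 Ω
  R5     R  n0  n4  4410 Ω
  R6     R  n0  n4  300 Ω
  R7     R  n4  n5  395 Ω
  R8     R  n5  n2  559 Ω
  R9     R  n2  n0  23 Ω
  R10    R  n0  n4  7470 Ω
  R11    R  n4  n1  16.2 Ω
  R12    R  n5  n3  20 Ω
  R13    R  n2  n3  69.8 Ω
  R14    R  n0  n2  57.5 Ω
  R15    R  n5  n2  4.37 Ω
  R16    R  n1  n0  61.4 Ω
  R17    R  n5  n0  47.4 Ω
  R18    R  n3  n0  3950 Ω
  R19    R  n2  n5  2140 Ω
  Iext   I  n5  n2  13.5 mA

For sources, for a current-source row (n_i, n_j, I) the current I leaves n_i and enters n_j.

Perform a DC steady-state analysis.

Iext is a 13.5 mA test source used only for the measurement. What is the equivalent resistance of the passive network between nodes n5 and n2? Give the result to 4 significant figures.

R_eq = 1.247 Ω

Apply KCL at each of the 5 non-ground nodes and solve the resulting linear system.
Node n1: branches {R1, R2, R3, R11, R16} → V_1 = -0.005618
Node n2: branches {R4, R8, R9, R13, R14, R15, R19, Iext} → V_2 = 0.005727
Node n3: branches {R2, R3, R12, R13, R18} → V_3 = -0.005796
Node n4: branches {R5, R6, R7, R10, R11} → V_4 = -0.005517
Node n5: branches {R4, R7, R8, R12, R15, R17, R19, Iext} → V_5 = -0.01110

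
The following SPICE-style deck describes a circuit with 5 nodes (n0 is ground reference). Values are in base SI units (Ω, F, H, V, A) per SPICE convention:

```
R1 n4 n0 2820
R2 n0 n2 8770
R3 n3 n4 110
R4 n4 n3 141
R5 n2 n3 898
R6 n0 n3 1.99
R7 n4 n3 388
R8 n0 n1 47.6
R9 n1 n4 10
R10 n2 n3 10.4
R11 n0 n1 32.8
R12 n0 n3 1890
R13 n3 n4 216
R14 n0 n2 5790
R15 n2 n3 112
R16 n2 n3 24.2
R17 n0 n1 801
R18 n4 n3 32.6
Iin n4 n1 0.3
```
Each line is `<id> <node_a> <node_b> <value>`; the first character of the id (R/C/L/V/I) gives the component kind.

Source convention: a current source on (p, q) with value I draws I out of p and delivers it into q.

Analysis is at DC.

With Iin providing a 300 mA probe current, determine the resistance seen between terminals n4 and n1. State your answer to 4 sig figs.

R_eq = 7.971 Ω

Apply KCL at each of the 4 non-ground nodes and solve the resulting linear system.
Node n1: branches {R8, R9, R11, R17, Iin} → V_1 = 1.154
Node n2: branches {R2, R5, R10, R14, R15, R16} → V_2 = -0.1198
Node n3: branches {R3, R4, R5, R6, R7, R10, R12, R13, R15, R16, R18} → V_3 = -0.1200
Node n4: branches {R1, R3, R4, R7, R9, R13, R18, Iin} → V_4 = -1.238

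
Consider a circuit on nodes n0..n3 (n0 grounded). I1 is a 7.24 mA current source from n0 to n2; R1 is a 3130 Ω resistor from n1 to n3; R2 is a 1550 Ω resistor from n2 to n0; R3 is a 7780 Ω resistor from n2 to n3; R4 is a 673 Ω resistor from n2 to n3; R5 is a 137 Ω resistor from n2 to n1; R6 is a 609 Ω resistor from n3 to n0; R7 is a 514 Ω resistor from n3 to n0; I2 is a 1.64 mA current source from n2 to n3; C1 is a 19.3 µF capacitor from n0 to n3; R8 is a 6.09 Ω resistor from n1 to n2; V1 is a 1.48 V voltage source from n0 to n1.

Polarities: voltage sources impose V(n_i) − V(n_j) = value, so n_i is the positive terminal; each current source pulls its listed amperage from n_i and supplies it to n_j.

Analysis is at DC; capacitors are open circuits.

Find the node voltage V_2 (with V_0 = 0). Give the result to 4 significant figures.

Element admittances at DC:
  I1: injects 0.00724 A into n2 (from n0)
  Y(R1) = 0.0003195 S between n1,n3
  Y(R2) = 0.0006452 S between n2,n0
  Y(R3) = 0.0001285 S between n2,n3
  Y(R4) = 0.001486 S between n2,n3
  Y(R5) = 0.007299 S between n2,n1
  Y(R6) = 0.001642 S between n3,n0
  Y(R7) = 0.001946 S between n3,n0
  I2: injects 0.00164 A into n3 (from n2)
  Y(C1) = 0.000 S between n0,n3
  Y(R8) = 0.1642 S between n1,n2
  V1: constraint V(n0)−V(n1) = 1.48
Assemble and solve the 4×4 MNA system:
  V(n1)=-1.480  V(n2)=-1.430  V(n3)=-0.2069
  i(V1)=-0.008905

-1.430 V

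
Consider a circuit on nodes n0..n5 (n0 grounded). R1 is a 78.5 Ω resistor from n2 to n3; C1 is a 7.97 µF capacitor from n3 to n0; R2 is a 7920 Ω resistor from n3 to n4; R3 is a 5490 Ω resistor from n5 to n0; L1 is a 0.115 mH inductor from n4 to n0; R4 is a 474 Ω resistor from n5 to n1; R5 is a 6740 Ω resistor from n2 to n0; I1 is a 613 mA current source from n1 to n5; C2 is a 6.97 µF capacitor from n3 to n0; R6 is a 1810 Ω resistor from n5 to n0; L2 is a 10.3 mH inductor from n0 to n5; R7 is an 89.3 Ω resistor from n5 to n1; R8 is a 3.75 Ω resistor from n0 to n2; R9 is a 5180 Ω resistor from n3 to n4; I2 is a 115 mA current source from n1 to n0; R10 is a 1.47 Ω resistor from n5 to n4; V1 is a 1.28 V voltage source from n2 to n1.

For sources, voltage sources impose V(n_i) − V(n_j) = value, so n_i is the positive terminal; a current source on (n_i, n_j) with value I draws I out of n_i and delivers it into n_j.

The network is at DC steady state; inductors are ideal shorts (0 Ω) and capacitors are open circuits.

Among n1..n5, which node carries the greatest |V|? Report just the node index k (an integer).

1

MNA unknowns: 5 node voltages V₁..V_5 plus 3 source currents (L1, L2, V1)
R1: Y=0.01274 on G[2,3]
C1: Y=0.000 on G[3,0]
R2: Y=0.0001263 on G[3,4]
R3: Y=0.0001821 on G[5,0]
L1: row V4−V0=0, i_L1 at 4,0
R4: Y=0.002110 on G[5,1]
R5: Y=0.0001484 on G[2,0]
I1: z[1]−=0.613, z[5]+=0.613
C2: Y=0.000 on G[3,0]
R6: Y=0.0005525 on G[5,0]
L2: row V0−V5=0, i_L2 at 0,5
R7: Y=0.01120 on G[5,1]
R8: Y=0.2667 on G[0,2]
R9: Y=0.0001931 on G[3,4]
I2: z[1]−=0.115, z[0]+=0.115
R10: Y=0.6803 on G[5,4]
V1: row V2−V1=1.28, i_V1 at 2,1
solve → V1=-3.815, V2=-2.535, V3=-2.473, V4=0.000, V5=0.000
aux → i_L1=-0.0007897, i_L2=-0.5622, i_V1=0.6772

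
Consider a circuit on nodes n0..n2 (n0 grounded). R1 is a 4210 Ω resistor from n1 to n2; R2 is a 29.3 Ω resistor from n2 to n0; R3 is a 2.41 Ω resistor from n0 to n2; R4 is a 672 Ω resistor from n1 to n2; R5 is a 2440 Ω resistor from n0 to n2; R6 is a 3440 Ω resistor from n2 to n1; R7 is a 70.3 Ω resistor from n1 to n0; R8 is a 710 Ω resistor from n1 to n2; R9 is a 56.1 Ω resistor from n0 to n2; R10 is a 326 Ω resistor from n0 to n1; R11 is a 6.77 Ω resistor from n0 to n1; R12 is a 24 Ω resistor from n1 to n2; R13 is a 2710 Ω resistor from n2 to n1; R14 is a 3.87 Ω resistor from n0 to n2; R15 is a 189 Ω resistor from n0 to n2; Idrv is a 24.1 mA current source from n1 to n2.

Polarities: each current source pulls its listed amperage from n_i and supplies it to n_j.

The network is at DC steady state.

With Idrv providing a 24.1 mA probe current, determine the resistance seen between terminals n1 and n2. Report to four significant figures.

R_eq = 5.553 Ω

MNA unknowns: 2 node voltages V₁..V_2
R1: Y=0.0002375 on G[1,2]
R2: Y=0.03413 on G[2,0]
R3: Y=0.4149 on G[0,2]
R4: Y=0.001488 on G[1,2]
R5: Y=0.0004098 on G[0,2]
R6: Y=0.0002907 on G[2,1]
R7: Y=0.01422 on G[1,0]
R8: Y=0.001408 on G[1,2]
R9: Y=0.01783 on G[0,2]
R10: Y=0.003067 on G[0,1]
R11: Y=0.1477 on G[0,1]
R12: Y=0.04167 on G[1,2]
R13: Y=0.0003690 on G[2,1]
R14: Y=0.2584 on G[0,2]
R15: Y=0.005291 on G[0,2]
Idrv: z[1]−=0.0241, z[2]+=0.0241
solve → V1=-0.1092, V2=0.02465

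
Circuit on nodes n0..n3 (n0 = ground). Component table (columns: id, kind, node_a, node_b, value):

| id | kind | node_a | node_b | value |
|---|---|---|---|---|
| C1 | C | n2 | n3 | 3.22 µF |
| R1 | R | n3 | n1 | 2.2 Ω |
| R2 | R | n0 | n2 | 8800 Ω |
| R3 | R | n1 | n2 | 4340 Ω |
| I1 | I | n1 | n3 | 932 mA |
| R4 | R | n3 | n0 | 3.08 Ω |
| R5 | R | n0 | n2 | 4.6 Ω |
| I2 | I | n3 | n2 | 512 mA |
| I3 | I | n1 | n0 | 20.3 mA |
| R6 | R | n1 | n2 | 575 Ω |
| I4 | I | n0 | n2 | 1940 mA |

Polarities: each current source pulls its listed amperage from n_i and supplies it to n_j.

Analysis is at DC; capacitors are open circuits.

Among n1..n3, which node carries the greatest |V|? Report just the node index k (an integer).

2

MNA unknowns: 3 node voltages V₁..V_3
C1: Y=0.000 on G[2,3]
R1: Y=0.4545 on G[3,1]
R2: Y=0.0001136 on G[0,2]
R3: Y=0.0002304 on G[1,2]
I1: z[1]−=0.932, z[3]+=0.932
R4: Y=0.3247 on G[3,0]
R5: Y=0.2174 on G[0,2]
I2: z[3]−=0.512, z[2]+=0.512
I3: z[1]−=0.0203, z[0]+=0.0203
R6: Y=0.001739 on G[1,2]
I4: z[0]−=1.94, z[2]+=1.94
solve → V1=-3.581, V2=11.14, V3=-1.550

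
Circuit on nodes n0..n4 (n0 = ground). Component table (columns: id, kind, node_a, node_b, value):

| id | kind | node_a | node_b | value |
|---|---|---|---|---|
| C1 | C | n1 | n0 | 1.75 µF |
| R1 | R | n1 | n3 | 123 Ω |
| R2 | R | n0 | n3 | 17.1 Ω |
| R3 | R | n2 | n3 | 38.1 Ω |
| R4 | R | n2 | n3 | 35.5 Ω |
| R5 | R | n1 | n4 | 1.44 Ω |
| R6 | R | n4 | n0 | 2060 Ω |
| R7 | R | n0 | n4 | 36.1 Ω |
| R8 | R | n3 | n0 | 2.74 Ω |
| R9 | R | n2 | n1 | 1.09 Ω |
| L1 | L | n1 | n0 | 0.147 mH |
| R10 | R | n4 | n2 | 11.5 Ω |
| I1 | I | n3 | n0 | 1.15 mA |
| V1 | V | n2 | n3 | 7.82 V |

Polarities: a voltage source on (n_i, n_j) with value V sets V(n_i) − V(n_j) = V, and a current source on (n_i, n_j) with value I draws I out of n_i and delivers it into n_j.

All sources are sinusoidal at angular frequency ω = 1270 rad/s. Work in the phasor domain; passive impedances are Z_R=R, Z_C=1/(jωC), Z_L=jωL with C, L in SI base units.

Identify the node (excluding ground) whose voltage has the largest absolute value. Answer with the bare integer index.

Element admittances at ω=1270 rad/s:
  Y(C1) = 0.000+0.002223j S between n1,n0
  Y(R1) = 0.008130+0.000j S between n1,n3
  Y(R2) = 0.05848+0.000j S between n0,n3
  Y(R3) = 0.02625+0.000j S between n2,n3
  Y(R4) = 0.02817+0.000j S between n2,n3
  Y(R5) = 0.6944+0.000j S between n1,n4
  Y(R6) = 0.0004854+0.000j S between n4,n0
  Y(R7) = 0.02770+0.000j S between n0,n4
  Y(R8) = 0.3650+0.000j S between n3,n0
  Y(R9) = 0.9174+0.000j S between n2,n1
  Y(L1) = 0.000-5.356j S between n1,n0
  Y(R10) = 0.08696+0.000j S between n4,n2
  I1: injects 0.00115 A into n0 (from n3)
  V1: constraint V(n2)−V(n3) = 7.82
Assemble and solve the 5×5 MNA system:
  V(n1)=0.02585+0.4283j  V(n2)=2.383+0.3003j  V(n3)=-5.437+0.3003j  V(n4)=0.2781+0.3996j
  i(V1)=-2.771+0.1261j

3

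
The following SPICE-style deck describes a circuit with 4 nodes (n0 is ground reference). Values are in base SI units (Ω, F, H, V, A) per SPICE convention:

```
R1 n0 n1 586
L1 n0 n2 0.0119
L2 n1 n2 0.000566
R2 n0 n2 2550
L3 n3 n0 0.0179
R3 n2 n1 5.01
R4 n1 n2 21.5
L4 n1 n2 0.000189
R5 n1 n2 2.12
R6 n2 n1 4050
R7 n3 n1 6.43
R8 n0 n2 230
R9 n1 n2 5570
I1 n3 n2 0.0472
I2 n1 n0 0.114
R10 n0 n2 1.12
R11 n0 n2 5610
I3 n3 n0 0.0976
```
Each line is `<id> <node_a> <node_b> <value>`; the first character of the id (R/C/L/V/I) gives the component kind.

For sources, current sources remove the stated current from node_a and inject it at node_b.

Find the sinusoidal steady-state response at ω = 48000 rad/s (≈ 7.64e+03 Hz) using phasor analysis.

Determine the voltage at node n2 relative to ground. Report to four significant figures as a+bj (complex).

Element admittances at ω=48000 rad/s:
  Y(R1) = 0.001706+0.000j S between n0,n1
  Y(L1) = 0.000-0.001751j S between n0,n2
  Y(L2) = 0.000-0.03681j S between n1,n2
  Y(R2) = 0.0003922+0.000j S between n0,n2
  Y(L3) = 0.000-0.001164j S between n3,n0
  Y(R3) = 0.1996+0.000j S between n2,n1
  Y(R4) = 0.04651+0.000j S between n1,n2
  Y(L4) = 0.000-0.1102j S between n1,n2
  Y(R5) = 0.4717+0.000j S between n1,n2
  Y(R6) = 0.0002469+0.000j S between n2,n1
  Y(R7) = 0.1555+0.000j S between n3,n1
  Y(R8) = 0.004348+0.000j S between n0,n2
  Y(R9) = 0.0001795+0.000j S between n1,n2
  I1: injects 0.0472 A into n2 (from n3)
  I2: injects 0.114 A into n0 (from n1)
  Y(R10) = 0.8929+0.000j S between n0,n2
  Y(R11) = 0.0001783+0.000j S between n0,n2
  I3: injects 0.0976 A into n0 (from n3)
Assemble and solve the 3×3 MNA system:
  V(n1)=-0.5784-0.07495j  V(n2)=-0.2345-0.002271j  V(n3)=-1.509-0.08624j

-0.2345-0.002271j V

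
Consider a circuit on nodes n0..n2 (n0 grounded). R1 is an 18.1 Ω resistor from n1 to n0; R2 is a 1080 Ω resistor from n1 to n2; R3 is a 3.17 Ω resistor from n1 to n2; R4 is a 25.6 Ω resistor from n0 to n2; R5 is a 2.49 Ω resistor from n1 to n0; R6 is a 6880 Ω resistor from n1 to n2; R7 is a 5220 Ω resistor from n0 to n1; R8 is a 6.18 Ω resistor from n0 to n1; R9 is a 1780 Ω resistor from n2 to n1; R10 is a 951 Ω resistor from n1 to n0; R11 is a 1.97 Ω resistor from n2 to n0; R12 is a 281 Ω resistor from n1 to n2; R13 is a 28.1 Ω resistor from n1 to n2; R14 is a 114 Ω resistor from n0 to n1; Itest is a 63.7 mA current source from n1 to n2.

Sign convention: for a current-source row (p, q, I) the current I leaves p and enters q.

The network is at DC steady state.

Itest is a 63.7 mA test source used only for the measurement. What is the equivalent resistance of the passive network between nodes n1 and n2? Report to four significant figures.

R_eq = 1.542 Ω

Element admittances at DC:
  Y(R1) = 0.05525 S between n1,n0
  Y(R2) = 0.0009259 S between n1,n2
  Y(R3) = 0.3155 S between n1,n2
  Y(R4) = 0.03906 S between n0,n2
  Y(R5) = 0.4016 S between n1,n0
  Y(R6) = 0.0001453 S between n1,n2
  Y(R7) = 0.0001916 S between n0,n1
  Y(R8) = 0.1618 S between n0,n1
  Y(R9) = 0.0005618 S between n2,n1
  Y(R10) = 0.001052 S between n1,n0
  Y(R11) = 0.5076 S between n2,n0
  Y(R12) = 0.003559 S between n1,n2
  Y(R13) = 0.03559 S between n1,n2
  Y(R14) = 0.008772 S between n0,n1
  Itest: injects 0.0637 A into n2 (from n1)
Assemble and solve the 2×2 MNA system:
  V(n1)=-0.04568  V(n2)=0.05253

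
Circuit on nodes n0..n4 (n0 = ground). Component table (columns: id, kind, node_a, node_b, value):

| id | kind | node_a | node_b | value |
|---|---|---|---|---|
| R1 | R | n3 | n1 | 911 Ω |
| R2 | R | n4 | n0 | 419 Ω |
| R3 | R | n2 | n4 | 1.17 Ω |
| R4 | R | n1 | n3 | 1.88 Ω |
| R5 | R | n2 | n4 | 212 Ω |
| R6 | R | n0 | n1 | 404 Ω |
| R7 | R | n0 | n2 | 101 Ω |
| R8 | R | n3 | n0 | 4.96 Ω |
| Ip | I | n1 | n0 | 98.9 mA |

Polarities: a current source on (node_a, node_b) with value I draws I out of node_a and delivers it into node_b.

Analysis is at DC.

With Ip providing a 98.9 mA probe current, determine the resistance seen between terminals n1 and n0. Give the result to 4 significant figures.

MNA unknowns: 4 node voltages V₁..V_4
R1: Y=0.001098 on G[3,1]
R2: Y=0.002387 on G[4,0]
R3: Y=0.8547 on G[2,4]
R4: Y=0.5319 on G[1,3]
R5: Y=0.004717 on G[2,4]
R6: Y=0.002475 on G[0,1]
R7: Y=0.009901 on G[0,2]
R8: Y=0.2016 on G[3,0]
Ip: z[1]−=0.0989, z[0]+=0.0989
solve → V1=-0.6648, V2=0.000, V3=-0.4824, V4=0.000

R_eq = 6.722 Ω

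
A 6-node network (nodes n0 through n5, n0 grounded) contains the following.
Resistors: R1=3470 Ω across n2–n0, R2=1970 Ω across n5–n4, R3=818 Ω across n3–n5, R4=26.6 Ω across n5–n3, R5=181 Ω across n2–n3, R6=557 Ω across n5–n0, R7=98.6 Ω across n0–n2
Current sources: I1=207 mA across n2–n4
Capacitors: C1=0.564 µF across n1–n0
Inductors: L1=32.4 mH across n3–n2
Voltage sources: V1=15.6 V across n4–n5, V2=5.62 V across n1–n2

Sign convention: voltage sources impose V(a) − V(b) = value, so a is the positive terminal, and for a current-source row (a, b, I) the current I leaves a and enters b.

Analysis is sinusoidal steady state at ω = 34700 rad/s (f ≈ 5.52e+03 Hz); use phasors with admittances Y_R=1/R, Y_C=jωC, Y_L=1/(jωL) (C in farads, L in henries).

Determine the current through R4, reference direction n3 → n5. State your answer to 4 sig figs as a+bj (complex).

-0.1540+0.005080j A

Element admittances at ω=34700 rad/s:
  Y(R1) = 0.0002882+0.000j S between n2,n0
  Y(R2) = 0.0005076+0.000j S between n5,n4
  Y(R3) = 0.001222+0.000j S between n3,n5
  I1: injects 0.207 A into n4 (from n2)
  Y(R4) = 0.03759+0.000j S between n5,n3
  Y(R5) = 0.005525+0.000j S between n2,n3
  Y(R6) = 0.001795+0.000j S between n5,n0
  Y(C1) = 0.000+0.01957j S between n1,n0
  Y(R7) = 0.01014+0.000j S between n0,n2
  Y(L1) = 0.000-0.0008895j S between n3,n2
  V1: constraint V(n4)−V(n5) = 15.6
  V2: constraint V(n1)−V(n2) = 5.62
Assemble and solve the 7×7 MNA system:
  V(n1)=0.01762-0.5359j  V(n2)=-5.602-0.5359j  V(n3)=22.61+3.056j  V(n4)=42.31+2.921j  V(n5)=26.71+2.921j
  i(V1)=0.1991+0.000j  i(V2)=-0.01049-0.0003448j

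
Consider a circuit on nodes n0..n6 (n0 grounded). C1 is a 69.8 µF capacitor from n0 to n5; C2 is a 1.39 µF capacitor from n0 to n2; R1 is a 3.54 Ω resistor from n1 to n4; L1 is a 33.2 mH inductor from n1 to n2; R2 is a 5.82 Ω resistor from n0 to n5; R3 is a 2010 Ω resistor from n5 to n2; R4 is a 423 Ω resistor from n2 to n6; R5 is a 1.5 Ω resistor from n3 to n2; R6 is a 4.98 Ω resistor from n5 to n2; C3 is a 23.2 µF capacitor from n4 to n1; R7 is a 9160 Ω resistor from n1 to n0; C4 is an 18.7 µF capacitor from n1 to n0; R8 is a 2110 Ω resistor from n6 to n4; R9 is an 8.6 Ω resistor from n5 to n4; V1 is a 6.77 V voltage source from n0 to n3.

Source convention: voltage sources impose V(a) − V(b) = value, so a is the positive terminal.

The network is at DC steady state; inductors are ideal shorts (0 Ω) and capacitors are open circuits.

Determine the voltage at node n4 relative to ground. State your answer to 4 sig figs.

MNA unknowns: 6 node voltages V₁..V_6 plus 2 source currents (L1, V1)
C1: Y=0.000 on G[0,5]
C2: Y=0.000 on G[0,2]
R1: Y=0.2825 on G[1,4]
L1: row V1−V2=0, i_L1 at 1,2
R2: Y=0.1718 on G[0,5]
R3: Y=0.0004975 on G[5,2]
R4: Y=0.002364 on G[2,6]
R5: Y=0.6667 on G[3,2]
R6: Y=0.2008 on G[5,2]
C3: Y=0.000 on G[4,1]
R7: Y=0.0001092 on G[1,0]
C4: Y=0.000 on G[1,0]
R8: Y=0.0004739 on G[6,4]
R9: Y=0.1163 on G[5,4]
V1: row V0−V3=6.77, i_V1 at 0,3
solve → V1=-5.833, V2=-5.833, V3=-6.770, V4=-5.192, V5=-3.633, V6=-5.726
aux → i_L1=0.1817, i_V1=-0.6248

-5.192 V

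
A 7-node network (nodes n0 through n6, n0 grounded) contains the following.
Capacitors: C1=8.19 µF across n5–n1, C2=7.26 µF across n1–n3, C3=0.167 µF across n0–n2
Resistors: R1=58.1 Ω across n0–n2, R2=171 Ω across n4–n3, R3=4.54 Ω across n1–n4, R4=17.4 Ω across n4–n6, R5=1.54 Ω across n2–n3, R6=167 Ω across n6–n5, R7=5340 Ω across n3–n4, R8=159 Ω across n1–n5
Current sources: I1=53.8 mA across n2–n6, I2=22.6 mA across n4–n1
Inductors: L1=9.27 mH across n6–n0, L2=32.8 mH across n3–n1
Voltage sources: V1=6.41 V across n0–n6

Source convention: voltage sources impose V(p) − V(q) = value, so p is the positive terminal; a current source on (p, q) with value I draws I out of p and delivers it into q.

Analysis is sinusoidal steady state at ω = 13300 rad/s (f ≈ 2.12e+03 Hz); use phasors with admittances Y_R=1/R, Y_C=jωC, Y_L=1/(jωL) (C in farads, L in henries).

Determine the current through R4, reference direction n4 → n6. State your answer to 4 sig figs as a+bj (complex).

0.03345+0.01168j A

MNA unknowns: 6 node voltages V₁..V_6 plus 1 source current (V1)
C1: Y=0.000+0.1089j on G[5,1]
R1: Y=0.01721+0.000j on G[0,2]
R2: Y=0.005848+0.000j on G[4,3]
I1: z[2]−=0.0538, z[6]+=0.0538
C2: Y=0.000+0.09656j on G[1,3]
R3: Y=0.2203+0.000j on G[1,4]
R4: Y=0.05747+0.000j on G[4,6]
I2: z[4]−=0.0226, z[1]+=0.0226
L1: Y=0.000-0.008111j on G[6,0]
R5: Y=0.6494+0.000j on G[2,3]
C3: Y=0.000+0.002221j on G[0,2]
R6: Y=0.005988+0.000j on G[6,5]
L2: Y=0.000-0.002292j on G[3,1]
R7: Y=0.0001873+0.000j on G[3,4]
R8: Y=0.006289+0.000j on G[1,5]
V1: row V0−V6=6.41, i_V1 at 0,6
solve → V1=-5.585+0.2650j, V2=-5.362-0.09410j, V3=-5.421-0.1149j, V4=-5.828+0.2033j, V5=-5.604+0.3082j, V6=-6.410+0.000j
aux → i_V1=-0.09208+0.03846j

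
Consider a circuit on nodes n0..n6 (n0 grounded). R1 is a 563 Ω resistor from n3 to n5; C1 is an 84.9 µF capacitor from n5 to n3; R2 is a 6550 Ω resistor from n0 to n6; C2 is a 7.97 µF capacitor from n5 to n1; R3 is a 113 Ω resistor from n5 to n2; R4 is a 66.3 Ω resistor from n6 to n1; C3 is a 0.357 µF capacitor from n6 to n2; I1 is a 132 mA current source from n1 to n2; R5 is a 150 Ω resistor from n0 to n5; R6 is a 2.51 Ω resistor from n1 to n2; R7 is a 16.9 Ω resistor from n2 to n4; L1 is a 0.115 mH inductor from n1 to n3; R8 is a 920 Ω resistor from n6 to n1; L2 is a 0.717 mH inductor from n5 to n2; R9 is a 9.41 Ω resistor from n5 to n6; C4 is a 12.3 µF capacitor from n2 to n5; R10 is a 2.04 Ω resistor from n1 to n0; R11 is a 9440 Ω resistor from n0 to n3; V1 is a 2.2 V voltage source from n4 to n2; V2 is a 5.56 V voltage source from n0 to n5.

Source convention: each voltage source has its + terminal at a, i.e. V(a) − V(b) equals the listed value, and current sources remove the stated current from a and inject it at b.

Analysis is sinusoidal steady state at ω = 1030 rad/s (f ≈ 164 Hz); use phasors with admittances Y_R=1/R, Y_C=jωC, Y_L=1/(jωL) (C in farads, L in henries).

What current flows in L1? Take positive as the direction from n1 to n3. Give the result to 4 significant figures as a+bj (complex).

-0.002067+0.2641j A

MNA unknowns: 6 node voltages V₁..V_6 plus 2 source currents (V1, V2)
R1: Y=0.001776+0.000j on G[3,5]
C1: Y=0.000+0.08745j on G[5,3]
R2: Y=0.0001527+0.000j on G[0,6]
C2: Y=0.000+0.008209j on G[5,1]
R3: Y=0.008850+0.000j on G[5,2]
R4: Y=0.01508+0.000j on G[6,1]
C3: Y=0.000+0.0003677j on G[6,2]
I1: z[1]−=0.132, z[2]+=0.132
R5: Y=0.006667+0.000j on G[0,5]
R6: Y=0.3984+0.000j on G[1,2]
R7: Y=0.05917+0.000j on G[2,4]
L1: Y=0.000-8.442j on G[1,3]
R8: Y=0.001087+0.000j on G[6,1]
L2: Y=0.000-1.354j on G[5,2]
R9: Y=0.1063+0.000j on G[5,6]
C4: Y=0.000+0.01267j on G[2,5]
R10: Y=0.4902+0.000j on G[1,0]
R11: Y=0.0001059+0.000j on G[0,3]
V1: row V4−V2=2.2, i_V1 at 4,2
V2: row V0−V5=5.56, i_V2 at 0,5
solve → V1=-2.573+0.08163j, V2=-5.308+0.9095j, V3=-2.541+0.08187j, V4=-3.108+0.9095j, V5=-5.560+0.000j, V6=-5.162+0.01033j
aux → i_V1=-0.1302+0.000j, i_V2=-1.299+0.04002j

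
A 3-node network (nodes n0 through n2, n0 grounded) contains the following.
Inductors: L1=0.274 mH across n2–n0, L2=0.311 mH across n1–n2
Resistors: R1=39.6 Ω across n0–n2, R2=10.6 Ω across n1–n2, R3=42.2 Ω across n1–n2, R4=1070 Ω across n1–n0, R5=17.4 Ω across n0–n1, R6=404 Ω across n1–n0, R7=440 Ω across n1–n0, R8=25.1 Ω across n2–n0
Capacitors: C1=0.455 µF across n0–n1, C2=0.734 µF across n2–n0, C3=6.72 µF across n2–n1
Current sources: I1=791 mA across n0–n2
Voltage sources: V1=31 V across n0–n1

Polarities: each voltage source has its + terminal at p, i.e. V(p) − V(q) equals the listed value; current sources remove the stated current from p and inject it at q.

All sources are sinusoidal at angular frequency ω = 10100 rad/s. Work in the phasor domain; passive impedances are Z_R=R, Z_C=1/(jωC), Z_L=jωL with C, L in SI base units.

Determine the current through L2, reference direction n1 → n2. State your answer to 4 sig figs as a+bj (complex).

Element admittances at ω=10100 rad/s:
  Y(L1) = 0.000-0.3614j S between n2,n0
  Y(L2) = 0.000-0.3184j S between n1,n2
  Y(R1) = 0.02525+0.000j S between n0,n2
  Y(C1) = 0.000+0.004595j S between n0,n1
  Y(R2) = 0.09434+0.000j S between n1,n2
  Y(C2) = 0.000+0.007413j S between n2,n0
  Y(R3) = 0.02370+0.000j S between n1,n2
  Y(R4) = 0.0009346+0.000j S between n1,n0
  Y(R5) = 0.05747+0.000j S between n0,n1
  Y(R6) = 0.002475+0.000j S between n1,n0
  I1: injects 0.791 A into n2 (from n0)
  Y(R7) = 0.002273+0.000j S between n1,n0
  Y(C3) = 0.000+0.06787j S between n2,n1
  Y(R8) = 0.03984+0.000j S between n2,n0
  V1: constraint V(n0)−V(n1) = 31
Assemble and solve the 3×3 MNA system:
  V(n1)=-31.00+0.000j  V(n2)=-13.08-0.7811j
  i(V1)=-3.877+4.438j

0.2487+5.704j A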